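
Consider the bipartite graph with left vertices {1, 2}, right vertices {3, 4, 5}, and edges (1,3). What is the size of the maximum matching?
1 (matching: (1,3); upper bound min(|L|,|R|) = min(2,3) = 2)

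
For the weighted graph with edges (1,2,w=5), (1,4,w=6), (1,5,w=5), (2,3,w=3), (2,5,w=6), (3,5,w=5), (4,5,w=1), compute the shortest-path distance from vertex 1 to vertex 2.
5 (path: 1 -> 2; weights 5 = 5)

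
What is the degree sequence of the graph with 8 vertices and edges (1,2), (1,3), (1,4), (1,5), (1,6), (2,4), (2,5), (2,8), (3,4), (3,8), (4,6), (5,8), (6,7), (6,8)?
[5, 4, 4, 4, 4, 3, 3, 1] (degrees: deg(1)=5, deg(2)=4, deg(3)=3, deg(4)=4, deg(5)=3, deg(6)=4, deg(7)=1, deg(8)=4)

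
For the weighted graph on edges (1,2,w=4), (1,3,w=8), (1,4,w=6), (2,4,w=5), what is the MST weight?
17 (MST edges: (1,2,w=4), (1,3,w=8), (2,4,w=5); sum of weights 4 + 8 + 5 = 17)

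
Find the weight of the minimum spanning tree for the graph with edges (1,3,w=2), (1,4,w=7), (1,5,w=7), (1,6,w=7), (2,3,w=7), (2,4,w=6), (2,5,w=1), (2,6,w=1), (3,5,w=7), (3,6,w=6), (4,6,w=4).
14 (MST edges: (1,3,w=2), (2,5,w=1), (2,6,w=1), (3,6,w=6), (4,6,w=4); sum of weights 2 + 1 + 1 + 6 + 4 = 14)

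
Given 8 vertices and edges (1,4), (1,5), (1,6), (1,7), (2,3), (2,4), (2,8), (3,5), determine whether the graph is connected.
Yes (BFS from 1 visits [1, 4, 5, 6, 7, 2, 3, 8] — all 8 vertices reached)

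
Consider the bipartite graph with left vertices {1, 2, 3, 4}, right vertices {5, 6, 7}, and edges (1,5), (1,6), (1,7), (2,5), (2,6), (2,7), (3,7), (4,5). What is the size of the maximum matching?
3 (matching: (1,7), (2,6), (4,5); upper bound min(|L|,|R|) = min(4,3) = 3)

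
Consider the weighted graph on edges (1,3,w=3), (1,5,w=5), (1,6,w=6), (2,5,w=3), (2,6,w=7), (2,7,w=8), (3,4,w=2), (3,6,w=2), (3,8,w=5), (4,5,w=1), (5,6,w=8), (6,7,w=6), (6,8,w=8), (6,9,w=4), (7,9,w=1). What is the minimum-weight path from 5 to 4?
1 (path: 5 -> 4; weights 1 = 1)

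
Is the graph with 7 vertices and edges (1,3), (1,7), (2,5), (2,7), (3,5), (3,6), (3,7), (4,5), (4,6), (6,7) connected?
Yes (BFS from 1 visits [1, 3, 7, 5, 6, 2, 4] — all 7 vertices reached)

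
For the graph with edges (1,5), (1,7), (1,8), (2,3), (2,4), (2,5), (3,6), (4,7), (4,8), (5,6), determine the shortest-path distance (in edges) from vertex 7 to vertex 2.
2 (path: 7 -> 4 -> 2, 2 edges)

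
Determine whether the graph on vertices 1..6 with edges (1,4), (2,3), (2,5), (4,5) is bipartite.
Yes. Partition: {1, 3, 5, 6}, {2, 4}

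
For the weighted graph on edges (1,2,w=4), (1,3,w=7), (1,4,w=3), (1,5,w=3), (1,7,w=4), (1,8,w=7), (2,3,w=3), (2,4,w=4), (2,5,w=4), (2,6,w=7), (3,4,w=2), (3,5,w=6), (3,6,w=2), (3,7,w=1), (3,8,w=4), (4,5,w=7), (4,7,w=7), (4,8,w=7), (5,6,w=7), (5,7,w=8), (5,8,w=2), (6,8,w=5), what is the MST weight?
16 (MST edges: (1,4,w=3), (1,5,w=3), (2,3,w=3), (3,4,w=2), (3,6,w=2), (3,7,w=1), (5,8,w=2); sum of weights 3 + 3 + 3 + 2 + 2 + 1 + 2 = 16)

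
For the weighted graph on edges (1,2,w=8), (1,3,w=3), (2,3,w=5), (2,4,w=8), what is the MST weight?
16 (MST edges: (1,3,w=3), (2,3,w=5), (2,4,w=8); sum of weights 3 + 5 + 8 = 16)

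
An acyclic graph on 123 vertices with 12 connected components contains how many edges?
111 (Each of the 12 component trees on V_i vertices has V_i - 1 edges; summing gives V - C = 123 - 12 = 111)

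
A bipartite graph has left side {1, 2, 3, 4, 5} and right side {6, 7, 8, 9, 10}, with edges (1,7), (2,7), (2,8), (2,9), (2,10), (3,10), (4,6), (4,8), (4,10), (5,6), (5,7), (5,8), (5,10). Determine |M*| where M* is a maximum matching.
5 (matching: (1,7), (2,9), (3,10), (4,8), (5,6); upper bound min(|L|,|R|) = min(5,5) = 5)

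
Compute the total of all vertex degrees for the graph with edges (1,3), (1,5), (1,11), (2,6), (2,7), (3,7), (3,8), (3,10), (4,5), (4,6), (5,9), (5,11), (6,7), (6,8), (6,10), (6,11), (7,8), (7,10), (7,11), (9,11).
40 (handshake: sum of degrees = 2|E| = 2 x 20 = 40)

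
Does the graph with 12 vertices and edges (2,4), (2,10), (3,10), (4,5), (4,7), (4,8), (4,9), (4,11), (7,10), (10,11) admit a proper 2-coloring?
Yes. Partition: {1, 2, 3, 5, 6, 7, 8, 9, 11, 12}, {4, 10}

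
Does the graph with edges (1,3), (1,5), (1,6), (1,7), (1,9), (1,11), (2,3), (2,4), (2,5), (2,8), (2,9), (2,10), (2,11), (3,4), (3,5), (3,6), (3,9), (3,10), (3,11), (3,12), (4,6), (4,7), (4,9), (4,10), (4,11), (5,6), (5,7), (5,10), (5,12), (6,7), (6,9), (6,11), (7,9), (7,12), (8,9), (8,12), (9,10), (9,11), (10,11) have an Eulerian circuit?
No (8 vertices have odd degree: {2, 3, 4, 5, 6, 8, 9, 11}; Eulerian circuit requires 0)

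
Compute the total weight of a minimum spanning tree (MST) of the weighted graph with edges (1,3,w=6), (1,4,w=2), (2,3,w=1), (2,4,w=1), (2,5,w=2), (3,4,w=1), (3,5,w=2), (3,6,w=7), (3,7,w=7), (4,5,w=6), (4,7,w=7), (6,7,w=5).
18 (MST edges: (1,4,w=2), (2,3,w=1), (2,4,w=1), (2,5,w=2), (3,6,w=7), (6,7,w=5); sum of weights 2 + 1 + 1 + 2 + 7 + 5 = 18)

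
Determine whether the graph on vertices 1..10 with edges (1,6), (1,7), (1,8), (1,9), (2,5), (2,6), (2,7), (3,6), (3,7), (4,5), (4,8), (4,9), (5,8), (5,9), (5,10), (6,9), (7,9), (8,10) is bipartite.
No (odd cycle of length 3: 7 -> 1 -> 9 -> 7)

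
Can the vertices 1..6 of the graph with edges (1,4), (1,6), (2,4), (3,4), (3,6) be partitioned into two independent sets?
Yes. Partition: {1, 2, 3, 5}, {4, 6}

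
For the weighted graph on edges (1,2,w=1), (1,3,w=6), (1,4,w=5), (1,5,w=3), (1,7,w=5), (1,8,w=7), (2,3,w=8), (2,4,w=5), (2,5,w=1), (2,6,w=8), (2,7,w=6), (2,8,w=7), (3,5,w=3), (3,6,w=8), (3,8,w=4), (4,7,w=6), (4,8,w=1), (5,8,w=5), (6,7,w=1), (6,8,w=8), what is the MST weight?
16 (MST edges: (1,2,w=1), (1,7,w=5), (2,5,w=1), (3,5,w=3), (3,8,w=4), (4,8,w=1), (6,7,w=1); sum of weights 1 + 5 + 1 + 3 + 4 + 1 + 1 = 16)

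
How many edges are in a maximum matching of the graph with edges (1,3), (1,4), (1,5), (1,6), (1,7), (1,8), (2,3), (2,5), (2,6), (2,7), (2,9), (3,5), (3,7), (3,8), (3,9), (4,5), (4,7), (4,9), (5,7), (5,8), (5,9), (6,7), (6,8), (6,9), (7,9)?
4 (matching: (1,3), (4,7), (5,9), (6,8); upper bound floor(n/2) = floor(9/2) = 4)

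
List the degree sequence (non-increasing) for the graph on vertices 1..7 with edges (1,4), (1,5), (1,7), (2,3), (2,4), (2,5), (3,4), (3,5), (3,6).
[4, 3, 3, 3, 3, 1, 1] (degrees: deg(1)=3, deg(2)=3, deg(3)=4, deg(4)=3, deg(5)=3, deg(6)=1, deg(7)=1)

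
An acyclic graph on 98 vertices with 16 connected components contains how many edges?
82 (Each of the 16 component trees on V_i vertices has V_i - 1 edges; summing gives V - C = 98 - 16 = 82)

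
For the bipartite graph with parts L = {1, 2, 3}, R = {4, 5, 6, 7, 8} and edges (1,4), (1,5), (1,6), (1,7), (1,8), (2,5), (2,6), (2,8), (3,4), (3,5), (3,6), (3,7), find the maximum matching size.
3 (matching: (1,8), (2,6), (3,7); upper bound min(|L|,|R|) = min(3,5) = 3)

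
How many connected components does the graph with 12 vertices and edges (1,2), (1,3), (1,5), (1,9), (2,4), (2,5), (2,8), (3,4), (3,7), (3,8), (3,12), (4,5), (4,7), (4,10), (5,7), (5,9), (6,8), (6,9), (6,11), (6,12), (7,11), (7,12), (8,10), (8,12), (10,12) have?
1 (components: {1, 2, 3, 4, 5, 6, 7, 8, 9, 10, 11, 12})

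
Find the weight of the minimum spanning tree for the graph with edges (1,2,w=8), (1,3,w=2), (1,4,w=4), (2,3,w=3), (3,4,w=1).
6 (MST edges: (1,3,w=2), (2,3,w=3), (3,4,w=1); sum of weights 2 + 3 + 1 = 6)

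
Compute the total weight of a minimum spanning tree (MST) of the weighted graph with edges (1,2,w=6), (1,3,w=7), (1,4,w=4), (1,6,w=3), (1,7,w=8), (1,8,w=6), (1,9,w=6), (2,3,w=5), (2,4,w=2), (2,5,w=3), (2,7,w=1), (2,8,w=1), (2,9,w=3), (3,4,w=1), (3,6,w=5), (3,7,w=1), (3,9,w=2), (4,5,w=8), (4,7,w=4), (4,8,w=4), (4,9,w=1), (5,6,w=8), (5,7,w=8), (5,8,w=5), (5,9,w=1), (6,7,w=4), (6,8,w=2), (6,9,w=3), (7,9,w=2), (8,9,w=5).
11 (MST edges: (1,6,w=3), (2,7,w=1), (2,8,w=1), (3,4,w=1), (3,7,w=1), (4,9,w=1), (5,9,w=1), (6,8,w=2); sum of weights 3 + 1 + 1 + 1 + 1 + 1 + 1 + 2 = 11)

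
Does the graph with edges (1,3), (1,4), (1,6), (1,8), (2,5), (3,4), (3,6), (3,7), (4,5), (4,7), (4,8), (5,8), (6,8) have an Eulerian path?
No (4 vertices have odd degree: {2, 4, 5, 6}; Eulerian path requires 0 or 2)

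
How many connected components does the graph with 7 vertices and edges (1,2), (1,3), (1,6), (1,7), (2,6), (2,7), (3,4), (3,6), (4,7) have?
2 (components: {1, 2, 3, 4, 6, 7}, {5})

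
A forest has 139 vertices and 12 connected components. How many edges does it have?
127 (Each of the 12 component trees on V_i vertices has V_i - 1 edges; summing gives V - C = 139 - 12 = 127)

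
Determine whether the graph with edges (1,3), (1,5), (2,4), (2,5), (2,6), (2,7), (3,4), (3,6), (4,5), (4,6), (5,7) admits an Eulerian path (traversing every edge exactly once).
Yes (the graph is connected and exactly 2 vertices have odd degree: {3, 6}; any Eulerian path must start and end at those)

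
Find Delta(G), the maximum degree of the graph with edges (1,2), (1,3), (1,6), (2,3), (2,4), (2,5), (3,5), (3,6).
4 (attained at vertices 2, 3)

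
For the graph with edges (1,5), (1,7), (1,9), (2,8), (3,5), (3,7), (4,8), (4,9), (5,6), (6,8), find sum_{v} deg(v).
20 (handshake: sum of degrees = 2|E| = 2 x 10 = 20)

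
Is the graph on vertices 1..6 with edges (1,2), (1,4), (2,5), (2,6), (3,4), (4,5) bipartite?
Yes. Partition: {1, 3, 5, 6}, {2, 4}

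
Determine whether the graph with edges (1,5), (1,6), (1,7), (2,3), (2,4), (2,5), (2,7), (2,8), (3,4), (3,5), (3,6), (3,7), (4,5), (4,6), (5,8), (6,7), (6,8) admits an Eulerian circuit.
No (6 vertices have odd degree: {1, 2, 3, 5, 6, 8}; Eulerian circuit requires 0)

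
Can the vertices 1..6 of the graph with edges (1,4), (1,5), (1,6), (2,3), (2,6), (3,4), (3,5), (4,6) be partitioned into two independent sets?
No (odd cycle of length 3: 4 -> 1 -> 6 -> 4)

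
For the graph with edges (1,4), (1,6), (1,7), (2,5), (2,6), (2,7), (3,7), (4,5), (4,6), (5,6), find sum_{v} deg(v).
20 (handshake: sum of degrees = 2|E| = 2 x 10 = 20)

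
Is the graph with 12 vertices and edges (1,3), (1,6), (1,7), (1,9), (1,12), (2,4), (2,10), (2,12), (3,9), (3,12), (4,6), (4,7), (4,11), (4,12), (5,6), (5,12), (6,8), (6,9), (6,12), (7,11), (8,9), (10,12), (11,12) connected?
Yes (BFS from 1 visits [1, 3, 6, 7, 9, 12, 4, 5, 8, 11, 2, 10] — all 12 vertices reached)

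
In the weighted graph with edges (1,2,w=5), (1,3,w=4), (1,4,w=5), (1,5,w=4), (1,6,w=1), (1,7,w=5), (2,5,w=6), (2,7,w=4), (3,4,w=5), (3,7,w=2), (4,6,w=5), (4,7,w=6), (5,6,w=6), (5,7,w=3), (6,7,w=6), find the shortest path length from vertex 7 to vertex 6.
6 (path: 7 -> 6; weights 6 = 6)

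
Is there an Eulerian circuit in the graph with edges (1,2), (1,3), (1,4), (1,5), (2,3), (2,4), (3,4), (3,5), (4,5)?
No (2 vertices have odd degree: {2, 5}; Eulerian circuit requires 0)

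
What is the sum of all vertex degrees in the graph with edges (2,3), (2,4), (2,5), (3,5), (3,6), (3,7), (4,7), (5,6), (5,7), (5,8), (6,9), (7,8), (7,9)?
26 (handshake: sum of degrees = 2|E| = 2 x 13 = 26)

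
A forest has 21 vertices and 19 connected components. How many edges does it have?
2 (Each of the 19 component trees on V_i vertices has V_i - 1 edges; summing gives V - C = 21 - 19 = 2)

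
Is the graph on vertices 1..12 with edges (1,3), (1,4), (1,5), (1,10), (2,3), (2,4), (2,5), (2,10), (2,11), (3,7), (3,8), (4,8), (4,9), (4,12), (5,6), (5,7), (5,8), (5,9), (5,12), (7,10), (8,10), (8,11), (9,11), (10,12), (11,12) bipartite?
Yes. Partition: {1, 2, 6, 7, 8, 9, 12}, {3, 4, 5, 10, 11}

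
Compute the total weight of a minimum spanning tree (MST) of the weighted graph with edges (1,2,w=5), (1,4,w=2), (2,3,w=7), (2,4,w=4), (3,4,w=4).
10 (MST edges: (1,4,w=2), (2,4,w=4), (3,4,w=4); sum of weights 2 + 4 + 4 = 10)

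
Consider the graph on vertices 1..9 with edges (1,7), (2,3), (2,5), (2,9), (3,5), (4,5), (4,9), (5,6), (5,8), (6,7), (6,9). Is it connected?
Yes (BFS from 1 visits [1, 7, 6, 5, 9, 2, 3, 4, 8] — all 9 vertices reached)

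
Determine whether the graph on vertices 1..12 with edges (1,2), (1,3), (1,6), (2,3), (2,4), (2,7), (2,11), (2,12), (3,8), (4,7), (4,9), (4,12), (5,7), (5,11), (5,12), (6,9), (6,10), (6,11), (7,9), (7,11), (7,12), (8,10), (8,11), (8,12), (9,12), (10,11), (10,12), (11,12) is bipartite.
No (odd cycle of length 3: 2 -> 1 -> 3 -> 2)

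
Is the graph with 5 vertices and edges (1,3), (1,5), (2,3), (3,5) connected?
No, it has 2 components: {1, 2, 3, 5}, {4}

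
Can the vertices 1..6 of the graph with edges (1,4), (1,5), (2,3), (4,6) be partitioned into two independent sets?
Yes. Partition: {1, 2, 6}, {3, 4, 5}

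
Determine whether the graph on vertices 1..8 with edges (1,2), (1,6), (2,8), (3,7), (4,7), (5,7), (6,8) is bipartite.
Yes. Partition: {1, 3, 4, 5, 8}, {2, 6, 7}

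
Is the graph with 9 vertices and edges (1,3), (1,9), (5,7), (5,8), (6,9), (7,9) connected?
No, it has 3 components: {1, 3, 5, 6, 7, 8, 9}, {2}, {4}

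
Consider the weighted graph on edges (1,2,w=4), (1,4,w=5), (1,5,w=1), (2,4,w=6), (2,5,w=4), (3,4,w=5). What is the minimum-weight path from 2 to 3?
11 (path: 2 -> 4 -> 3; weights 6 + 5 = 11)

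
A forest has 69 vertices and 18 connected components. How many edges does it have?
51 (Each of the 18 component trees on V_i vertices has V_i - 1 edges; summing gives V - C = 69 - 18 = 51)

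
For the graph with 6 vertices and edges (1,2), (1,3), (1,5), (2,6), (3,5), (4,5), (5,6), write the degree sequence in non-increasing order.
[4, 3, 2, 2, 2, 1] (degrees: deg(1)=3, deg(2)=2, deg(3)=2, deg(4)=1, deg(5)=4, deg(6)=2)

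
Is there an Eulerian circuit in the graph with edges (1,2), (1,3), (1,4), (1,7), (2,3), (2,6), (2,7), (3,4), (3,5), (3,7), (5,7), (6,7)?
No (2 vertices have odd degree: {3, 7}; Eulerian circuit requires 0)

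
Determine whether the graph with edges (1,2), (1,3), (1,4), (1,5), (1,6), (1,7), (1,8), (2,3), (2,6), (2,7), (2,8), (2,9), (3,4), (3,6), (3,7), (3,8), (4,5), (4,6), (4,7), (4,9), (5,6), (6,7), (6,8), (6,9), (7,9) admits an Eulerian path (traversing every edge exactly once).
Yes (the graph is connected and exactly 2 vertices have odd degree: {1, 5}; any Eulerian path must start and end at those)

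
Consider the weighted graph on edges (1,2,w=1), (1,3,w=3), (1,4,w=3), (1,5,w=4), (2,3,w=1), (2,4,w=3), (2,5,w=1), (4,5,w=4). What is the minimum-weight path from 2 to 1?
1 (path: 2 -> 1; weights 1 = 1)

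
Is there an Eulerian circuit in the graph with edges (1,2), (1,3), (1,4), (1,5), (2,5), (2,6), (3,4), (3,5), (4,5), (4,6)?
No (2 vertices have odd degree: {2, 3}; Eulerian circuit requires 0)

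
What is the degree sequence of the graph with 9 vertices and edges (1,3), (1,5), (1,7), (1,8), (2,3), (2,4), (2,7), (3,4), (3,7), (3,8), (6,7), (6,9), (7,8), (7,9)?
[6, 5, 4, 3, 3, 2, 2, 2, 1] (degrees: deg(1)=4, deg(2)=3, deg(3)=5, deg(4)=2, deg(5)=1, deg(6)=2, deg(7)=6, deg(8)=3, deg(9)=2)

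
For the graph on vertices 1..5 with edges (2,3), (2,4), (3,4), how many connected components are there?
3 (components: {1}, {2, 3, 4}, {5})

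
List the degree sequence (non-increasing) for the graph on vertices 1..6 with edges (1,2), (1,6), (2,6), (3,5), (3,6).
[3, 2, 2, 2, 1, 0] (degrees: deg(1)=2, deg(2)=2, deg(3)=2, deg(4)=0, deg(5)=1, deg(6)=3)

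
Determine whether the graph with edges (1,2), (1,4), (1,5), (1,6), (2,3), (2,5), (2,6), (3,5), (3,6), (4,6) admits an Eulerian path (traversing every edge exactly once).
Yes (the graph is connected and exactly 2 vertices have odd degree: {3, 5}; any Eulerian path must start and end at those)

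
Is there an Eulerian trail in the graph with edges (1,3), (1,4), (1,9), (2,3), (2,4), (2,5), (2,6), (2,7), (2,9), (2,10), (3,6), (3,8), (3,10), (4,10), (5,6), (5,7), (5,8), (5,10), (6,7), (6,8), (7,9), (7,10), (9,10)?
No (8 vertices have odd degree: {1, 2, 3, 4, 5, 6, 7, 8}; Eulerian path requires 0 or 2)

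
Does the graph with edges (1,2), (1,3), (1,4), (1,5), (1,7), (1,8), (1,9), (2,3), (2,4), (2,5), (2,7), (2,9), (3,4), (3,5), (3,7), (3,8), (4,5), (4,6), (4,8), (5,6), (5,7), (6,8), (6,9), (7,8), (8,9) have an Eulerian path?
Yes (the graph is connected and exactly 2 vertices have odd degree: {1, 7}; any Eulerian path must start and end at those)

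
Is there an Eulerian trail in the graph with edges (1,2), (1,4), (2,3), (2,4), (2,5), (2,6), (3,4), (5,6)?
Yes (the graph is connected and exactly 2 vertices have odd degree: {2, 4}; any Eulerian path must start and end at those)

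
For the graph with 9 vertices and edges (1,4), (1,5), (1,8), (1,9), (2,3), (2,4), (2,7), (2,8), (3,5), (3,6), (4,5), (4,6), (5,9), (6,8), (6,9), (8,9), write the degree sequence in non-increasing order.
[4, 4, 4, 4, 4, 4, 4, 3, 1] (degrees: deg(1)=4, deg(2)=4, deg(3)=3, deg(4)=4, deg(5)=4, deg(6)=4, deg(7)=1, deg(8)=4, deg(9)=4)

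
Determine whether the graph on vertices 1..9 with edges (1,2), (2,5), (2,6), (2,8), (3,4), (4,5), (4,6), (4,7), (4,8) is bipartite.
Yes. Partition: {1, 3, 5, 6, 7, 8, 9}, {2, 4}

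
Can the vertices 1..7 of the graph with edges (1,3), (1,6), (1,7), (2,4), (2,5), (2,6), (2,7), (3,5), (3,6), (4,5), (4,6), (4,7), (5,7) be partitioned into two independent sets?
No (odd cycle of length 3: 3 -> 1 -> 6 -> 3)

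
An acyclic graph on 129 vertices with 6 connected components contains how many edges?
123 (Each of the 6 component trees on V_i vertices has V_i - 1 edges; summing gives V - C = 129 - 6 = 123)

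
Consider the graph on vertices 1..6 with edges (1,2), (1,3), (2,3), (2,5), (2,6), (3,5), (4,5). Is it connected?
Yes (BFS from 1 visits [1, 2, 3, 5, 6, 4] — all 6 vertices reached)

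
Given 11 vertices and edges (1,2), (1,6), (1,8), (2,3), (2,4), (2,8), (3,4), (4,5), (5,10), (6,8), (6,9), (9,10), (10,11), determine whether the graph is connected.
No, it has 2 components: {1, 2, 3, 4, 5, 6, 8, 9, 10, 11}, {7}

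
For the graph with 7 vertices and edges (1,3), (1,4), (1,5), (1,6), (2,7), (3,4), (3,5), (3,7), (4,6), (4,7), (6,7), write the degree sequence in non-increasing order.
[4, 4, 4, 4, 3, 2, 1] (degrees: deg(1)=4, deg(2)=1, deg(3)=4, deg(4)=4, deg(5)=2, deg(6)=3, deg(7)=4)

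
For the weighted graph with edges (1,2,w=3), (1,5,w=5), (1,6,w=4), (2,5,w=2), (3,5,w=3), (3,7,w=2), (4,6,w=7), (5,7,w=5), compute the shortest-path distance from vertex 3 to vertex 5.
3 (path: 3 -> 5; weights 3 = 3)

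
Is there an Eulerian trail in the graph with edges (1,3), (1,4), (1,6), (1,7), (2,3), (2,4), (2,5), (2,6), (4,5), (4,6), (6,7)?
Yes — and in fact it has an Eulerian circuit (the graph is connected and all 7 vertices have even degree)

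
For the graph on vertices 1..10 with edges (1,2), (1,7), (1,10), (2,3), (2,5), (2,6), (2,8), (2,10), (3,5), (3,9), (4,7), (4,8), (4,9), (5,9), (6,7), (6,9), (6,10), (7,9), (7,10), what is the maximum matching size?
5 (matching: (1,7), (2,5), (3,9), (4,8), (6,10); upper bound floor(n/2) = floor(10/2) = 5)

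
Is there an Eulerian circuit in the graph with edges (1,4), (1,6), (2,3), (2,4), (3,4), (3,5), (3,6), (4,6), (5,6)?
Yes (the graph is connected and all 6 vertices have even degree)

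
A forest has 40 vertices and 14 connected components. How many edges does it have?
26 (Each of the 14 component trees on V_i vertices has V_i - 1 edges; summing gives V - C = 40 - 14 = 26)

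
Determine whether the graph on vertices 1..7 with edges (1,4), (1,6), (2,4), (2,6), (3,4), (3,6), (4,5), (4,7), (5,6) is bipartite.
Yes. Partition: {1, 2, 3, 5, 7}, {4, 6}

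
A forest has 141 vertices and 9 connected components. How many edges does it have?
132 (Each of the 9 component trees on V_i vertices has V_i - 1 edges; summing gives V - C = 141 - 9 = 132)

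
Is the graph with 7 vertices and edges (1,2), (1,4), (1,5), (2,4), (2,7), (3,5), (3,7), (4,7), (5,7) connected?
No, it has 2 components: {1, 2, 3, 4, 5, 7}, {6}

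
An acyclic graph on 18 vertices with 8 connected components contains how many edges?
10 (Each of the 8 component trees on V_i vertices has V_i - 1 edges; summing gives V - C = 18 - 8 = 10)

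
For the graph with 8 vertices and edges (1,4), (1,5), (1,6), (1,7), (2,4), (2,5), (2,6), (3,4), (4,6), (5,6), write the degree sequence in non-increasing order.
[4, 4, 4, 3, 3, 1, 1, 0] (degrees: deg(1)=4, deg(2)=3, deg(3)=1, deg(4)=4, deg(5)=3, deg(6)=4, deg(7)=1, deg(8)=0)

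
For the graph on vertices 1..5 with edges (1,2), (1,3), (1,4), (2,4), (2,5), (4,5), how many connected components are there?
1 (components: {1, 2, 3, 4, 5})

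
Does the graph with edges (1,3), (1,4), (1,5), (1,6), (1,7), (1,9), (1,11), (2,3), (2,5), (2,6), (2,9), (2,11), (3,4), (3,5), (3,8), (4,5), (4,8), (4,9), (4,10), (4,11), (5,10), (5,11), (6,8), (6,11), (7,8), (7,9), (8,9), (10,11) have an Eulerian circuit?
No (8 vertices have odd degree: {1, 2, 3, 4, 7, 8, 9, 10}; Eulerian circuit requires 0)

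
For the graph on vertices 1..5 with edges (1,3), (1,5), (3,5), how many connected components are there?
3 (components: {1, 3, 5}, {2}, {4})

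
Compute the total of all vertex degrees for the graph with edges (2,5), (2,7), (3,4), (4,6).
8 (handshake: sum of degrees = 2|E| = 2 x 4 = 8)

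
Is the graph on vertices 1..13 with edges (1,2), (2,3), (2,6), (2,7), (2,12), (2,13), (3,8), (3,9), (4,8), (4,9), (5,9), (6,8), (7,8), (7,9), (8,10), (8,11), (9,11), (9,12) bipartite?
Yes. Partition: {1, 3, 4, 5, 6, 7, 10, 11, 12, 13}, {2, 8, 9}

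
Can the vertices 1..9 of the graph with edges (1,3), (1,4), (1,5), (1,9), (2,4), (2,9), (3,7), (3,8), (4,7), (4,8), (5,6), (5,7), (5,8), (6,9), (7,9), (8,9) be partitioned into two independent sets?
Yes. Partition: {1, 2, 6, 7, 8}, {3, 4, 5, 9}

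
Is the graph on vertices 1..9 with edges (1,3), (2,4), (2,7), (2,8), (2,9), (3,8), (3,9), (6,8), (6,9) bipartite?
Yes. Partition: {1, 4, 5, 7, 8, 9}, {2, 3, 6}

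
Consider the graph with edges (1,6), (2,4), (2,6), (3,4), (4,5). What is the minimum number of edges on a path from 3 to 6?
3 (path: 3 -> 4 -> 2 -> 6, 3 edges)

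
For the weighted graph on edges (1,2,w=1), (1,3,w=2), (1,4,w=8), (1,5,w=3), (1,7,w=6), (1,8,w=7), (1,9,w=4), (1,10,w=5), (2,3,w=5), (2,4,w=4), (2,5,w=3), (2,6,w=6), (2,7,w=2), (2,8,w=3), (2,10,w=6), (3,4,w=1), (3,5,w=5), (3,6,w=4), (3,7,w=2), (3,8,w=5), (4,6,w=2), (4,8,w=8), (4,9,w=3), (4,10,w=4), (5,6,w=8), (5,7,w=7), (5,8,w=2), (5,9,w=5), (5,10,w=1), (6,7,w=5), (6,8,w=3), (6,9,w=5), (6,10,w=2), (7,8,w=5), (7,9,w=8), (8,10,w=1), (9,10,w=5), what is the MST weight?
15 (MST edges: (1,2,w=1), (1,3,w=2), (2,7,w=2), (3,4,w=1), (4,6,w=2), (4,9,w=3), (5,10,w=1), (6,10,w=2), (8,10,w=1); sum of weights 1 + 2 + 2 + 1 + 2 + 3 + 1 + 2 + 1 = 15)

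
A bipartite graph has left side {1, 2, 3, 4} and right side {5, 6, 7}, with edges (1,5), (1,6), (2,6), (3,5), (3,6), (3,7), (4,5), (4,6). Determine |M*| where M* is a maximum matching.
3 (matching: (1,6), (3,7), (4,5); upper bound min(|L|,|R|) = min(4,3) = 3)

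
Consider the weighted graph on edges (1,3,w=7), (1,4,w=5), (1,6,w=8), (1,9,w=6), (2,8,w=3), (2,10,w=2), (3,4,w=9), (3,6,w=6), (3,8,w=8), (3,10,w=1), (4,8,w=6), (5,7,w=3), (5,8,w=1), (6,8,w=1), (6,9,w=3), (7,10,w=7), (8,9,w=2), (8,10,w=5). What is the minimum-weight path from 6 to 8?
1 (path: 6 -> 8; weights 1 = 1)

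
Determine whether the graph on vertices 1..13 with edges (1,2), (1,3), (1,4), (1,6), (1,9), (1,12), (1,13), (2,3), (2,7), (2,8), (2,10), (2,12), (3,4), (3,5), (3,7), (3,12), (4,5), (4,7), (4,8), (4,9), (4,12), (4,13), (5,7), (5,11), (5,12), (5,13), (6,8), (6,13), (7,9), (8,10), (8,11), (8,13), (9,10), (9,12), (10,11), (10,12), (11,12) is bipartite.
No (odd cycle of length 3: 4 -> 1 -> 12 -> 4)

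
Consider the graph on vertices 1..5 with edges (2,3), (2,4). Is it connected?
No, it has 3 components: {1}, {2, 3, 4}, {5}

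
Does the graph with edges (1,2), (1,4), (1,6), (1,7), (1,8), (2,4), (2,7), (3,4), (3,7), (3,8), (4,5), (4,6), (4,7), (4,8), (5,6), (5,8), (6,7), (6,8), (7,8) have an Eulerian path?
No (6 vertices have odd degree: {1, 2, 3, 4, 5, 6}; Eulerian path requires 0 or 2)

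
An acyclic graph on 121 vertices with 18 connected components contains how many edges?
103 (Each of the 18 component trees on V_i vertices has V_i - 1 edges; summing gives V - C = 121 - 18 = 103)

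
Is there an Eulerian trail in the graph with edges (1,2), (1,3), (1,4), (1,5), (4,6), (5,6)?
Yes (the graph is connected and exactly 2 vertices have odd degree: {2, 3}; any Eulerian path must start and end at those)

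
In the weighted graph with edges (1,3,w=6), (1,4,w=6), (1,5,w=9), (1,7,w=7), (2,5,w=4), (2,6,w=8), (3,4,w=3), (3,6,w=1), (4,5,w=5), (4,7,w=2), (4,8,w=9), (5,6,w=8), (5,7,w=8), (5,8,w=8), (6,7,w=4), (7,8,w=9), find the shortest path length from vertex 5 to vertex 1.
9 (path: 5 -> 1; weights 9 = 9)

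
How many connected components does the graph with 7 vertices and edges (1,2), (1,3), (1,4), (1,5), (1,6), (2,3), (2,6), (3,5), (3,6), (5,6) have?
2 (components: {1, 2, 3, 4, 5, 6}, {7})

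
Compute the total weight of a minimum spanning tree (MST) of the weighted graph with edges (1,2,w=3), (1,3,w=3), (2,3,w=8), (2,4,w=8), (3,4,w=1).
7 (MST edges: (1,2,w=3), (1,3,w=3), (3,4,w=1); sum of weights 3 + 3 + 1 = 7)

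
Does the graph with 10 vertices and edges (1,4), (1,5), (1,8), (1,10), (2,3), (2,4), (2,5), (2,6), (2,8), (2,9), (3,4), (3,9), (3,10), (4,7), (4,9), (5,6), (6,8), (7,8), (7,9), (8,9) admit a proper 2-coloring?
No (odd cycle of length 3: 3 -> 4 -> 9 -> 3)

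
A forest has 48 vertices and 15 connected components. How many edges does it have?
33 (Each of the 15 component trees on V_i vertices has V_i - 1 edges; summing gives V - C = 48 - 15 = 33)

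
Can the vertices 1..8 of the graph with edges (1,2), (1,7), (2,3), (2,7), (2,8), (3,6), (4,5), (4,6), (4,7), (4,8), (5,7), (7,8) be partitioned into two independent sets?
No (odd cycle of length 3: 7 -> 1 -> 2 -> 7)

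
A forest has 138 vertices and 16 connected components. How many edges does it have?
122 (Each of the 16 component trees on V_i vertices has V_i - 1 edges; summing gives V - C = 138 - 16 = 122)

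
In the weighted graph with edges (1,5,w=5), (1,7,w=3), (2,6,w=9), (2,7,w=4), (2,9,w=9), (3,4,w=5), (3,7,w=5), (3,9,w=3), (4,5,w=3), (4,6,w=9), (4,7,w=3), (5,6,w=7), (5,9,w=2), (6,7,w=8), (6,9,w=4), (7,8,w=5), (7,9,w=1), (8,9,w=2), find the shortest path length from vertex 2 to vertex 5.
7 (path: 2 -> 7 -> 9 -> 5; weights 4 + 1 + 2 = 7)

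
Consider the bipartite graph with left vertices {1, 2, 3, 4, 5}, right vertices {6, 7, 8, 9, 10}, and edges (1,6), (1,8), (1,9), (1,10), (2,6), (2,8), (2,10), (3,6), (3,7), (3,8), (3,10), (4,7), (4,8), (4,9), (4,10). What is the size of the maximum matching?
4 (matching: (1,10), (2,8), (3,7), (4,9); upper bound min(|L|,|R|) = min(5,5) = 5)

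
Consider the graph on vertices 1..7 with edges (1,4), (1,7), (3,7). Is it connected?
No, it has 4 components: {1, 3, 4, 7}, {2}, {5}, {6}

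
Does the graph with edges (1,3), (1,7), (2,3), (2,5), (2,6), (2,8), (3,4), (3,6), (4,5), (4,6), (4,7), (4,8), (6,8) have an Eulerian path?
Yes (the graph is connected and exactly 2 vertices have odd degree: {4, 8}; any Eulerian path must start and end at those)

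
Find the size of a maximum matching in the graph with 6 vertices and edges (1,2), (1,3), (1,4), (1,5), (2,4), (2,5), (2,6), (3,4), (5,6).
3 (matching: (1,3), (2,4), (5,6); upper bound floor(n/2) = floor(6/2) = 3)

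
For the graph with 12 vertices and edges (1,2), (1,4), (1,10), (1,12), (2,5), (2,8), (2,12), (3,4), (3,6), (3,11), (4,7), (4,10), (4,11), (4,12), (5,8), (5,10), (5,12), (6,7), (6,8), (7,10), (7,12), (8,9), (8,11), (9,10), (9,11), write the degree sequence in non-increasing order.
[6, 5, 5, 5, 4, 4, 4, 4, 4, 3, 3, 3] (degrees: deg(1)=4, deg(2)=4, deg(3)=3, deg(4)=6, deg(5)=4, deg(6)=3, deg(7)=4, deg(8)=5, deg(9)=3, deg(10)=5, deg(11)=4, deg(12)=5)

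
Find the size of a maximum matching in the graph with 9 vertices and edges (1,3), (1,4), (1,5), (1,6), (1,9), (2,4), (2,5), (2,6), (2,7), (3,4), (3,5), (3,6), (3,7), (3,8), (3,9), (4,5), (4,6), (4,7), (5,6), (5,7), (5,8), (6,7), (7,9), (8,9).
4 (matching: (1,9), (3,6), (4,7), (5,8); upper bound floor(n/2) = floor(9/2) = 4)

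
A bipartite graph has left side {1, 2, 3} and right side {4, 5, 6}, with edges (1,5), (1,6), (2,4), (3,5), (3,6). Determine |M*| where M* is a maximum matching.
3 (matching: (1,6), (2,4), (3,5); upper bound min(|L|,|R|) = min(3,3) = 3)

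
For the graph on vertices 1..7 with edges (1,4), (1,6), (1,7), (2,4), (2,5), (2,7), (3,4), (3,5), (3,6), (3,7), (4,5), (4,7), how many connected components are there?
1 (components: {1, 2, 3, 4, 5, 6, 7})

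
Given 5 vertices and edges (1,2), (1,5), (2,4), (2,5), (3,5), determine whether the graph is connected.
Yes (BFS from 1 visits [1, 2, 5, 4, 3] — all 5 vertices reached)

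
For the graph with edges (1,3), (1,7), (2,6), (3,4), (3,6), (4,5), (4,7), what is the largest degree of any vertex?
3 (attained at vertices 3, 4)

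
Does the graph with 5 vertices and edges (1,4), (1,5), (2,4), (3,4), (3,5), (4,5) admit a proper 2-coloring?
No (odd cycle of length 3: 4 -> 1 -> 5 -> 4)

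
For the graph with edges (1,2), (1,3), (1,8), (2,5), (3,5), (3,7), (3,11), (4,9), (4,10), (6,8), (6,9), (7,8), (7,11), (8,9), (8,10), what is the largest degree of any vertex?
5 (attained at vertex 8)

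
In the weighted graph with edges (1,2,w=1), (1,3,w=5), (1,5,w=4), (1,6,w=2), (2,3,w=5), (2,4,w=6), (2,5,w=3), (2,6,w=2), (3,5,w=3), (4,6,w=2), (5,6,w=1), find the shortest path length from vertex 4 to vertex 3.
6 (path: 4 -> 6 -> 5 -> 3; weights 2 + 1 + 3 = 6)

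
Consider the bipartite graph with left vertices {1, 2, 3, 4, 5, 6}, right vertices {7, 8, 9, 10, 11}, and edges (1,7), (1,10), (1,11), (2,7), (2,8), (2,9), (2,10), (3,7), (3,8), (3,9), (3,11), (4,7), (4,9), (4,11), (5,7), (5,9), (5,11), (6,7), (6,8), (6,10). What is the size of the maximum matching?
5 (matching: (1,11), (2,10), (3,9), (4,7), (6,8); upper bound min(|L|,|R|) = min(6,5) = 5)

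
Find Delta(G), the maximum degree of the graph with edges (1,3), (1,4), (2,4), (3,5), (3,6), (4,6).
3 (attained at vertices 3, 4)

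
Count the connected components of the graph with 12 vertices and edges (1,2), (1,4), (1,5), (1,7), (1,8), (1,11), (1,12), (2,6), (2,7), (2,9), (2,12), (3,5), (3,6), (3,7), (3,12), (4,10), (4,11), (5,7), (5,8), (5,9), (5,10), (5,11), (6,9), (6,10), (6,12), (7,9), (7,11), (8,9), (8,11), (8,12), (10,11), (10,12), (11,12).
1 (components: {1, 2, 3, 4, 5, 6, 7, 8, 9, 10, 11, 12})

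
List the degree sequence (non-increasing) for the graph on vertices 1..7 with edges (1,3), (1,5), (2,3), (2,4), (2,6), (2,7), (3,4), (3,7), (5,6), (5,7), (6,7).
[4, 4, 4, 3, 3, 2, 2] (degrees: deg(1)=2, deg(2)=4, deg(3)=4, deg(4)=2, deg(5)=3, deg(6)=3, deg(7)=4)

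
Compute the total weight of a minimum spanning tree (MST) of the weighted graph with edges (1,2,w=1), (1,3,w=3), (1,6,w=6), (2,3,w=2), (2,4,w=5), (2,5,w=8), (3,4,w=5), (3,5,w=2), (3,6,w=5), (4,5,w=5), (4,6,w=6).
15 (MST edges: (1,2,w=1), (2,3,w=2), (2,4,w=5), (3,5,w=2), (3,6,w=5); sum of weights 1 + 2 + 5 + 2 + 5 = 15)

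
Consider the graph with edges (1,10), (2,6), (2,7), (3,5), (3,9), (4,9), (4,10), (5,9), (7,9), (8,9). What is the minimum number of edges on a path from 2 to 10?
4 (path: 2 -> 7 -> 9 -> 4 -> 10, 4 edges)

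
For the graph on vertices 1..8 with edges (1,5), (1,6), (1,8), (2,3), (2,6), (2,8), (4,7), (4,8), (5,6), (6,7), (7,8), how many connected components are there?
1 (components: {1, 2, 3, 4, 5, 6, 7, 8})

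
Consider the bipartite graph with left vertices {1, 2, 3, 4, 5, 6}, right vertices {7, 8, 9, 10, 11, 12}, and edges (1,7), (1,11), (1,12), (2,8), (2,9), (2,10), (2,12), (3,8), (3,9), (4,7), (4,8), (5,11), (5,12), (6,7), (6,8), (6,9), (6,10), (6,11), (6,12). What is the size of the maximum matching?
6 (matching: (1,12), (2,10), (3,9), (4,8), (5,11), (6,7); upper bound min(|L|,|R|) = min(6,6) = 6)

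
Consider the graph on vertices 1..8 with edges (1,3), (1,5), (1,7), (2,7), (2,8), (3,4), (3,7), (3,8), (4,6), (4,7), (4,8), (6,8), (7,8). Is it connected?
Yes (BFS from 1 visits [1, 3, 5, 7, 4, 8, 2, 6] — all 8 vertices reached)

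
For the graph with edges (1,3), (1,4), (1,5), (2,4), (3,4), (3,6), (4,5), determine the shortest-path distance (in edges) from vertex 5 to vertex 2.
2 (path: 5 -> 4 -> 2, 2 edges)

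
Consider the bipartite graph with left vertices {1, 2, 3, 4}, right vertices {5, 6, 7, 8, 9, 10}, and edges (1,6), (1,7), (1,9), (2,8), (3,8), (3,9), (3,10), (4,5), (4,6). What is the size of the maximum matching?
4 (matching: (1,9), (2,8), (3,10), (4,6); upper bound min(|L|,|R|) = min(4,6) = 4)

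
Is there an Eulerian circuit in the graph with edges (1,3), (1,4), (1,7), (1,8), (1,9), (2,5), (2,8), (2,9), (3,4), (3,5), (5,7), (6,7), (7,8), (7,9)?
No (8 vertices have odd degree: {1, 2, 3, 5, 6, 7, 8, 9}; Eulerian circuit requires 0)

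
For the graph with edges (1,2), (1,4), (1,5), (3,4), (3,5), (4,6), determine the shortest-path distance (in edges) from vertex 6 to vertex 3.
2 (path: 6 -> 4 -> 3, 2 edges)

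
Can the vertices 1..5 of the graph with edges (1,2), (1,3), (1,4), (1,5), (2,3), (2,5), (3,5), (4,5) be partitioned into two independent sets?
No (odd cycle of length 3: 2 -> 1 -> 3 -> 2)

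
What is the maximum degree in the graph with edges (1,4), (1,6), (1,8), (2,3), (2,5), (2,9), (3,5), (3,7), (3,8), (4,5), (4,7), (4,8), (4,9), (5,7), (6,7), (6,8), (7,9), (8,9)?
5 (attained at vertices 4, 7, 8)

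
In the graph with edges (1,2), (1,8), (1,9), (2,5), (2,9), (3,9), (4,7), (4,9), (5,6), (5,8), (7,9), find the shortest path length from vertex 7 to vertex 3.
2 (path: 7 -> 9 -> 3, 2 edges)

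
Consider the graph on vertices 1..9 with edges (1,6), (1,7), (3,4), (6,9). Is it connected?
No, it has 5 components: {1, 6, 7, 9}, {2}, {3, 4}, {5}, {8}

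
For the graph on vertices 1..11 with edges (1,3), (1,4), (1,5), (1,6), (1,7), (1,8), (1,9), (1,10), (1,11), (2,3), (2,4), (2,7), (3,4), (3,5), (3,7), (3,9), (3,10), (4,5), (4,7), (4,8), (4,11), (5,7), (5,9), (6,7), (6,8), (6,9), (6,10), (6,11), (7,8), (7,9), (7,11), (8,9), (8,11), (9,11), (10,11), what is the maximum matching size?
5 (matching: (1,9), (3,5), (4,8), (6,10), (7,11); upper bound floor(n/2) = floor(11/2) = 5)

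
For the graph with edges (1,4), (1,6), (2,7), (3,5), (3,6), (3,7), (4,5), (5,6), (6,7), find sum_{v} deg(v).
18 (handshake: sum of degrees = 2|E| = 2 x 9 = 18)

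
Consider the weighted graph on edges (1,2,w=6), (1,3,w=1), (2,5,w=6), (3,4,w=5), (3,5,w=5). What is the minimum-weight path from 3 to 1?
1 (path: 3 -> 1; weights 1 = 1)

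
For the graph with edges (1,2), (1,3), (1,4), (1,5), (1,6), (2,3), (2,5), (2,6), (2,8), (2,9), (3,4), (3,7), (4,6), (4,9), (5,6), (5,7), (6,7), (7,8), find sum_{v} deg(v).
36 (handshake: sum of degrees = 2|E| = 2 x 18 = 36)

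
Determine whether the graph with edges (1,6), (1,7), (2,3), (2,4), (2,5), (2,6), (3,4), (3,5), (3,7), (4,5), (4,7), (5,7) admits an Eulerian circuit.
Yes (the graph is connected and all 7 vertices have even degree)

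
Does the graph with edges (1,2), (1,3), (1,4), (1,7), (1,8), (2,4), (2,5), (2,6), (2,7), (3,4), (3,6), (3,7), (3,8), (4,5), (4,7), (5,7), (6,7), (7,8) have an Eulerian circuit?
No (8 vertices have odd degree: {1, 2, 3, 4, 5, 6, 7, 8}; Eulerian circuit requires 0)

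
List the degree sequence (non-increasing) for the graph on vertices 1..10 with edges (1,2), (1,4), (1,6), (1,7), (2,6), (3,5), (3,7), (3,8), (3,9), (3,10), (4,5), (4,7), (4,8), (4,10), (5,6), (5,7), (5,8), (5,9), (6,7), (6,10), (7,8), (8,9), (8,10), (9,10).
[6, 6, 6, 5, 5, 5, 5, 4, 4, 2] (degrees: deg(1)=4, deg(2)=2, deg(3)=5, deg(4)=5, deg(5)=6, deg(6)=5, deg(7)=6, deg(8)=6, deg(9)=4, deg(10)=5)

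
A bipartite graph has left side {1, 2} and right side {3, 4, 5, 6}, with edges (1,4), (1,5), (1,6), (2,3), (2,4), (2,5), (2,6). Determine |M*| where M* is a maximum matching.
2 (matching: (1,6), (2,5); upper bound min(|L|,|R|) = min(2,4) = 2)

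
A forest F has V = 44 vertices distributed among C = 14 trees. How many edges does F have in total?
30 (Each of the 14 component trees on V_i vertices has V_i - 1 edges; summing gives V - C = 44 - 14 = 30)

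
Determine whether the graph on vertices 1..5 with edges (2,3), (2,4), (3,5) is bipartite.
Yes. Partition: {1, 2, 5}, {3, 4}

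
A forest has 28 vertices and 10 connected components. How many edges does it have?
18 (Each of the 10 component trees on V_i vertices has V_i - 1 edges; summing gives V - C = 28 - 10 = 18)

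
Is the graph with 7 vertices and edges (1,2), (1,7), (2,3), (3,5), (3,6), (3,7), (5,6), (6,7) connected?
No, it has 2 components: {1, 2, 3, 5, 6, 7}, {4}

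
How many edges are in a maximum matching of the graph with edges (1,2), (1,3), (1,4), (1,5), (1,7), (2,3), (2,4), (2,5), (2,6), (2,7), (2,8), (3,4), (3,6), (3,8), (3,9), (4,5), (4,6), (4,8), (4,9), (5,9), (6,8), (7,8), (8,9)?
4 (matching: (1,7), (2,6), (4,5), (8,9); upper bound floor(n/2) = floor(9/2) = 4)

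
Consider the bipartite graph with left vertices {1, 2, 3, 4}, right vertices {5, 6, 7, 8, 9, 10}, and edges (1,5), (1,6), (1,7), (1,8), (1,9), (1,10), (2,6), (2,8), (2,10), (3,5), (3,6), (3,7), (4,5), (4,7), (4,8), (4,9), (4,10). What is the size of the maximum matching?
4 (matching: (1,10), (2,8), (3,7), (4,9); upper bound min(|L|,|R|) = min(4,6) = 4)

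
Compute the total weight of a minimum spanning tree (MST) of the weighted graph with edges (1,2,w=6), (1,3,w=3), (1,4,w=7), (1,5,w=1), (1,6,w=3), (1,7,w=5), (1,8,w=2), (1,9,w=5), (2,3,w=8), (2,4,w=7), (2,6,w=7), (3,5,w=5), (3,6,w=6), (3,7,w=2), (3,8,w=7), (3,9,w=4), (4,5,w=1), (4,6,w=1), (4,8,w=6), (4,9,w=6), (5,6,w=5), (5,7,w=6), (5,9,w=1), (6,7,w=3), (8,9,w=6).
17 (MST edges: (1,2,w=6), (1,3,w=3), (1,5,w=1), (1,8,w=2), (3,7,w=2), (4,5,w=1), (4,6,w=1), (5,9,w=1); sum of weights 6 + 3 + 1 + 2 + 2 + 1 + 1 + 1 = 17)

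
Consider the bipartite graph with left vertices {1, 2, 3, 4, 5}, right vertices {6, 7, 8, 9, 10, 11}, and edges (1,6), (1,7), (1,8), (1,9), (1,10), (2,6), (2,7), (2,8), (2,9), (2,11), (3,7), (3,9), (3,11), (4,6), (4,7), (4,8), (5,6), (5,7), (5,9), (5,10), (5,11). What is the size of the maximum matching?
5 (matching: (1,10), (2,11), (3,9), (4,8), (5,7); upper bound min(|L|,|R|) = min(5,6) = 5)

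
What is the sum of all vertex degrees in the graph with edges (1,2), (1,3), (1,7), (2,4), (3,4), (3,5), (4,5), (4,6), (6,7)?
18 (handshake: sum of degrees = 2|E| = 2 x 9 = 18)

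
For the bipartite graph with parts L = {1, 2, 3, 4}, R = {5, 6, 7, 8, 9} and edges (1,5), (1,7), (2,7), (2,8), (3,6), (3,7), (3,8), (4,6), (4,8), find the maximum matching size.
4 (matching: (1,5), (2,8), (3,7), (4,6); upper bound min(|L|,|R|) = min(4,5) = 4)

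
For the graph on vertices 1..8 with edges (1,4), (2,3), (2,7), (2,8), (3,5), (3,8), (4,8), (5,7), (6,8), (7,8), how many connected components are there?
1 (components: {1, 2, 3, 4, 5, 6, 7, 8})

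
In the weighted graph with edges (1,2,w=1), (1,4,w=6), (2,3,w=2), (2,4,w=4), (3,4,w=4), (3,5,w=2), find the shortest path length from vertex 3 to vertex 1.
3 (path: 3 -> 2 -> 1; weights 2 + 1 = 3)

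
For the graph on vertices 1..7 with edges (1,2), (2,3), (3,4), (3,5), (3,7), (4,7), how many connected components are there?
2 (components: {1, 2, 3, 4, 5, 7}, {6})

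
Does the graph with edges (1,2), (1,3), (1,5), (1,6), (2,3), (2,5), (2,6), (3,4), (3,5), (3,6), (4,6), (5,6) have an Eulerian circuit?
No (2 vertices have odd degree: {3, 6}; Eulerian circuit requires 0)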